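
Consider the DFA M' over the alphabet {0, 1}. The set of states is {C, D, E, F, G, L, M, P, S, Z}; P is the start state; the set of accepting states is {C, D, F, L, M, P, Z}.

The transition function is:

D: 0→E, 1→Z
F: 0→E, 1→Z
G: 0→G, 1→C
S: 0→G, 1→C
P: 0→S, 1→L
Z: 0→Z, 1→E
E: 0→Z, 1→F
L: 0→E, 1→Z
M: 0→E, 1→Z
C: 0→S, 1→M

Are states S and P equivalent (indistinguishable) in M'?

No

First remove the unreachable states {D}; 9 states remain.
Start with accepting vs non-accepting: {C,F,L,M,P,Z} | {E,G,S}.
Split {C,F,L,M,P,Z} by δ(·,0) → {C,F,L,M,P} and {Z}.
Split {C,F,L,M,P} by δ(·,1) → {F,L,M} and {C,P}.
Split {E,G,S} by δ(·,0) → {G,S} and {E}.
Stable partition: {F,L,M} | {G,S} | {Z} | {C,P} | {E} — 5 equivalence classes.
S and P end up in different blocks, so they are distinguishable. For instance, the string 'ε' is accepted from only P.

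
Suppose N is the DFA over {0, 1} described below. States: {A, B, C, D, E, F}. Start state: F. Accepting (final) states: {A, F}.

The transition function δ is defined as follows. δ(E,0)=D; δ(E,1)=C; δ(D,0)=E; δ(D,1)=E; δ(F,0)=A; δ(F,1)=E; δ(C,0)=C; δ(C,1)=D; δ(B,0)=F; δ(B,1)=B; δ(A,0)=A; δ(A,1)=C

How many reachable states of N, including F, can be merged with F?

2

States {B} cannot be reached from the start state, so discard them.
Start with accepting vs non-accepting: {A,F} | {C,D,E}.
No further refinement is possible. Final partition (2 blocks): {A,F} | {C,D,E}.
The equivalence class containing F is {A,F}, of size 2.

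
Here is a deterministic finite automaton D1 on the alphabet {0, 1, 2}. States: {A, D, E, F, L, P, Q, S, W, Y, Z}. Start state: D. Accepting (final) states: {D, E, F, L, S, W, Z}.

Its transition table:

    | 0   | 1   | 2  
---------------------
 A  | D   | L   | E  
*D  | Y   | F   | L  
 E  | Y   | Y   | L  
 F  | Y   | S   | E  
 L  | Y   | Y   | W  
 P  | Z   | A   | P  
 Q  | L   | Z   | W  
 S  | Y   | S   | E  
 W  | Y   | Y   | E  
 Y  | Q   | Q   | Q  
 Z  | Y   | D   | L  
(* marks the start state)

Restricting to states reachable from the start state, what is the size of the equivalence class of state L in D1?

Reachable states from the start: {D,E,F,L,Q,S,W,Y,Z}. Unreachable: {A,P} — drop them.
Initial partition by acceptance: {D,E,F,L,S,W,Z} | {Q,Y}.
On input 1, block {D,E,F,L,S,W,Z} splits into {D,F,S,Z} and {E,L,W}.
Refine {Q,Y} on symbol 0: members go to different blocks, giving {Q} and {Y}.
No further refinement is possible. Final partition (4 blocks): {D,F,S,Z} | {Q} | {E,L,W} | {Y}.
The equivalence class containing L is {E,L,W}, of size 3.

3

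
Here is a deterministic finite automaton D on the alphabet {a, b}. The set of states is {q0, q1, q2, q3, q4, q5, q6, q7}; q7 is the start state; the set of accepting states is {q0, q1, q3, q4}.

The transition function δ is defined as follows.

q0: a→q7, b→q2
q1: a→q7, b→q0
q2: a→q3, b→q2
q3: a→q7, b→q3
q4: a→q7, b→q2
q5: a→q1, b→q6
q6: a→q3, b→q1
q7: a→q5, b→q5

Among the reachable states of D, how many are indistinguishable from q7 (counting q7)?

States {q4} cannot be reached from the start state, so discard them.
Start with accepting vs non-accepting: {q0,q1,q3} | {q2,q5,q6,q7}.
Refine {q0,q1,q3} on symbol b: members go to different blocks, giving {q1,q3} and {q0}.
Refine {q1,q3} on symbol b: members go to different blocks, giving {q1} and {q3}.
On input a, block {q2,q5,q6,q7} splits into {q2,q6} and {q5} and {q7}.
On input b, block {q2,q6} splits into {q2} and {q6}.
No further refinement is possible. Final partition (7 blocks): {q1} | {q2} | {q0} | {q3} | {q5} | {q7} | {q6}.
The equivalence class containing q7 is {q7}, of size 1.

1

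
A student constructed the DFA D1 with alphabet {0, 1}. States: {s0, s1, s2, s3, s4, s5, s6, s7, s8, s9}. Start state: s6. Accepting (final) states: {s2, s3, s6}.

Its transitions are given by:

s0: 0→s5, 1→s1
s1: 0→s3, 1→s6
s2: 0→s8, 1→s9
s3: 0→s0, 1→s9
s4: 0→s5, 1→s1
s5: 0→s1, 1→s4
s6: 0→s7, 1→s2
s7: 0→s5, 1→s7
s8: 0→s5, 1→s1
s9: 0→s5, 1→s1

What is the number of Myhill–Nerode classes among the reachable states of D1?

Every state is reachable, so we keep all 10.
P0 = {s2,s3,s6} | {s0,s1,s4,s5,s7,s8,s9}.
On input 1, block {s2,s3,s6} splits into {s2,s3} and {s6}.
Split {s0,s1,s4,s5,s7,s8,s9} by δ(·,0) → {s0,s4,s5,s7,s8,s9} and {s1}.
Refine {s0,s4,s5,s7,s8,s9} on symbol 0: members go to different blocks, giving {s0,s4,s7,s8,s9} and {s5}.
Refine {s0,s4,s7,s8,s9} on symbol 1: members go to different blocks, giving {s0,s4,s8,s9} and {s7}.
The partition is now stable with 6 blocks: {s2,s3} | {s0,s4,s8,s9} | {s6} | {s1} | {s5} | {s7}.

6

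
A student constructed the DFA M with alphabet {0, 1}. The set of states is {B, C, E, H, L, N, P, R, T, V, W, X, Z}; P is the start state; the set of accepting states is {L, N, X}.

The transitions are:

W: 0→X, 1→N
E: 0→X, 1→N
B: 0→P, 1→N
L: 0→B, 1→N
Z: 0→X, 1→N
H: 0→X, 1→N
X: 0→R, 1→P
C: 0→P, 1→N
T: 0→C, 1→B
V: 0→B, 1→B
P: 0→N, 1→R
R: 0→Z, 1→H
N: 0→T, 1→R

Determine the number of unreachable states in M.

BFS from P reaches {B, C, H, N, P, R, T, X, Z}; the 4 state(s) E, L, V, W are never visited.

4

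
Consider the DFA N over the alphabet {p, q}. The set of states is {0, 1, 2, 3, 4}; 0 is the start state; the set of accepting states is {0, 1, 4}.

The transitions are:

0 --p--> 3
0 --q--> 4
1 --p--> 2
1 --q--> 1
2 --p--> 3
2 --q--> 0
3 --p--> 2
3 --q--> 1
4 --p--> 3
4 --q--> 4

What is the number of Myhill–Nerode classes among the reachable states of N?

P0 = {0,1,4} | {2,3}.
No further refinement is possible. Final partition (2 blocks): {0,1,4} | {2,3}.

2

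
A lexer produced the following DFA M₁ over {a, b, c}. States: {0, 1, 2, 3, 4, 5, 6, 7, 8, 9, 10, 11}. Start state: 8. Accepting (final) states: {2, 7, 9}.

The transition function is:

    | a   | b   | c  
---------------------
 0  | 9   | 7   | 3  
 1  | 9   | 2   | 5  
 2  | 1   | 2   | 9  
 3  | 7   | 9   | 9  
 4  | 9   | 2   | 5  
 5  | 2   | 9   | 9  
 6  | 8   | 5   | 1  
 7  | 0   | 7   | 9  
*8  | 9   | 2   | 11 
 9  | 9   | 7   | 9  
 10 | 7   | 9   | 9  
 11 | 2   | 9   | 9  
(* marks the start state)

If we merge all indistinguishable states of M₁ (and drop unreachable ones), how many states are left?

4

First remove the unreachable states {4,6,10}; 9 states remain.
P0 = {2,7,9} | {0,1,3,5,8,11}.
On input a, block {2,7,9} splits into {2,7} and {9}.
Refine {0,1,3,5,8,11} on symbol a: members go to different blocks, giving {0,1,8} and {3,5,11}.
The partition is now stable with 4 blocks: {2,7} | {0,1,8} | {9} | {3,5,11}.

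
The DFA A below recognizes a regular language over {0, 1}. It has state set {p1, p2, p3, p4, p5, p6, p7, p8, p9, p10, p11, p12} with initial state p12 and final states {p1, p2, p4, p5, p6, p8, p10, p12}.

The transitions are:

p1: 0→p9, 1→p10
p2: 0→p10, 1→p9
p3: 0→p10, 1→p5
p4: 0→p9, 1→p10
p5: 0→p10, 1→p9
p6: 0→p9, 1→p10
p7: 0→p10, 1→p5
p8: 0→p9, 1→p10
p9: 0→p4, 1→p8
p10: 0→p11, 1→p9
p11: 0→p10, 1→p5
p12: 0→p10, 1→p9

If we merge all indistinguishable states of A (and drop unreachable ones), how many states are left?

States {p1,p2,p3,p6,p7} cannot be reached from the start state, so discard them.
Initial partition by acceptance: {p4,p5,p8,p10,p12} | {p9,p11}.
Refine {p4,p5,p8,p10,p12} on symbol 0: members go to different blocks, giving {p4,p8,p10} and {p5,p12}.
Refine {p4,p8,p10} on symbol 1: members go to different blocks, giving {p4,p8} and {p10}.
Refine {p9,p11} on symbol 0: members go to different blocks, giving {p9} and {p11}.
The partition is now stable with 5 blocks: {p4,p8} | {p9} | {p5,p12} | {p10} | {p11}.

5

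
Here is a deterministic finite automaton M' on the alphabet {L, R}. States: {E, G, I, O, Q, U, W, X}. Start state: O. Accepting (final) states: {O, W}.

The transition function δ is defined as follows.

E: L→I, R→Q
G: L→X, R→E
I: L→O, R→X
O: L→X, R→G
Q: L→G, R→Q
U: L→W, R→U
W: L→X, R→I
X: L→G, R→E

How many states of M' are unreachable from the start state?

2

BFS from O reaches {E, G, I, O, Q, X}; the 2 state(s) U, W are never visited.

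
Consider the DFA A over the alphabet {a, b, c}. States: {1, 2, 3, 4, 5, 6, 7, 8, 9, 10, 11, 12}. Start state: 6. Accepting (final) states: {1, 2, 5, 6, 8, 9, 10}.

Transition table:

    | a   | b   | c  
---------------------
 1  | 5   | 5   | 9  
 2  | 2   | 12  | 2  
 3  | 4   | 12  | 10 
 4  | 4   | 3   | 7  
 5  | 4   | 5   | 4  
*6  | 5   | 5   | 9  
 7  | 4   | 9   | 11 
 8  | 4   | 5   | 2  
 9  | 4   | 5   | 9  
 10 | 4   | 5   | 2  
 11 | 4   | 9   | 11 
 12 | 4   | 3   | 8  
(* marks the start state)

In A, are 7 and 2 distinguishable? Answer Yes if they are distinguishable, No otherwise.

Yes

States {1} cannot be reached from the start state, so discard them.
Start with accepting vs non-accepting: {2,5,6,8,9,10} | {3,4,7,11,12}.
Refine {2,5,6,8,9,10} on symbol a: members go to different blocks, giving {5,8,9,10} and {2,6}.
Split {5,8,9,10} by δ(·,c) → {8,10} and {5} and {9}.
Refine {3,4,7,11,12} on symbol b: members go to different blocks, giving {3,4,12} and {7,11}.
Refine {3,4,12} on symbol c: members go to different blocks, giving {3,12} and {4}.
On input a, block {2,6} splits into {2} and {6}.
No further refinement is possible. Final partition (8 blocks): {8,10} | {3,12} | {2} | {5} | {9} | {7,11} | {4} | {6}.
7 and 2 end up in different blocks, so they are distinguishable. For instance, the string 'ε' is accepted from only 2.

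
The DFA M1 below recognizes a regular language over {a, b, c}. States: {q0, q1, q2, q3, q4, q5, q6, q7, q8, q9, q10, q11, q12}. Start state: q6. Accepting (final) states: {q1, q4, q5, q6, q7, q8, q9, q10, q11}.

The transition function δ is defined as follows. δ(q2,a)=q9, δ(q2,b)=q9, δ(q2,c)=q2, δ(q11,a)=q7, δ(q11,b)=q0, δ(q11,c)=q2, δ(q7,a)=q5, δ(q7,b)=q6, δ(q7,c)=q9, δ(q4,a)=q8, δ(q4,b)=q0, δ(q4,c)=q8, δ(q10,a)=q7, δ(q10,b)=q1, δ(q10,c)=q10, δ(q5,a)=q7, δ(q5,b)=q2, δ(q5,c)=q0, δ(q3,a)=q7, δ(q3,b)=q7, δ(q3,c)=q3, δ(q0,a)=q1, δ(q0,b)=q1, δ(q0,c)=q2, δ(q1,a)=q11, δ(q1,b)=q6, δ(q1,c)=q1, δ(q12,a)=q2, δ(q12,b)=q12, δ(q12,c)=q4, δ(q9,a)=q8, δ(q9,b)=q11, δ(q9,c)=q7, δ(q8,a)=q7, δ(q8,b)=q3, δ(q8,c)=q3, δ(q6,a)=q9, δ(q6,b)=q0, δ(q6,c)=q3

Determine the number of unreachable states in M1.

Starting at q6 and following transitions, the reachable set is {q0, q1, q2, q3, q5, q6, q7, q8, q9, q11}. That leaves q4, q10, q12 unreachable — 3 in total.

3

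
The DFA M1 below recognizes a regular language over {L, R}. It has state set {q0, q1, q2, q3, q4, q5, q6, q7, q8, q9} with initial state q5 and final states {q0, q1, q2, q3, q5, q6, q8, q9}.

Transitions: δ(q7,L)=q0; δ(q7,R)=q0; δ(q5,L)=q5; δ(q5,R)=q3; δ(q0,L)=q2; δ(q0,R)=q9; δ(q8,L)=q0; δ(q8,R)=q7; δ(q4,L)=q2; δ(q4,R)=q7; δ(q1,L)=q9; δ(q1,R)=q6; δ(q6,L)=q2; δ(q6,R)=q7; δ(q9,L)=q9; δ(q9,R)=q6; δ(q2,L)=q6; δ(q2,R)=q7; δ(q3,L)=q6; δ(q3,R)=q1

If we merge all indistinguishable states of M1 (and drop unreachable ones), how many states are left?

First remove the unreachable states {q4,q8}; 8 states remain.
Initial partition by acceptance: {q0,q1,q2,q3,q5,q6,q9} | {q7}.
Split {q0,q1,q2,q3,q5,q6,q9} by δ(·,R) → {q0,q1,q3,q5,q9} and {q2,q6}.
Refine {q0,q1,q3,q5,q9} on symbol L: members go to different blocks, giving {q1,q5,q9} and {q0,q3}.
On input R, block {q1,q5,q9} splits into {q1,q9} and {q5}.
No further refinement is possible. Final partition (5 blocks): {q1,q9} | {q7} | {q2,q6} | {q0,q3} | {q5}.

5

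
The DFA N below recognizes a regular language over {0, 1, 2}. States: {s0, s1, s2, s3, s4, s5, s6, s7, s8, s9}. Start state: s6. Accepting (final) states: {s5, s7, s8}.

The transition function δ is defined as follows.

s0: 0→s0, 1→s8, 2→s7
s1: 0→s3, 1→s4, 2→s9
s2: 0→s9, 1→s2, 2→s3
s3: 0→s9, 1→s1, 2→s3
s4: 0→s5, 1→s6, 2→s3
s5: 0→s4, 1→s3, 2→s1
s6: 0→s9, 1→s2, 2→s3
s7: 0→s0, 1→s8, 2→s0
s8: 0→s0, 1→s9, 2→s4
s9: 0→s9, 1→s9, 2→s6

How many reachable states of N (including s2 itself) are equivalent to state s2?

First remove the unreachable states {s0,s7,s8}; 7 states remain.
Start with accepting vs non-accepting: {s5} | {s1,s2,s3,s4,s6,s9}.
On input 0, block {s1,s2,s3,s4,s6,s9} splits into {s1,s2,s3,s6,s9} and {s4}.
On input 1, block {s1,s2,s3,s6,s9} splits into {s2,s3,s6,s9} and {s1}.
Split {s2,s3,s6,s9} by δ(·,1) → {s2,s6,s9} and {s3}.
On input 2, block {s2,s6,s9} splits into {s2,s6} and {s9}.
No further refinement is possible. Final partition (6 blocks): {s5} | {s2,s6} | {s4} | {s1} | {s3} | {s9}.
State s2 belongs to the block {s2,s6}, which has 2 states.

2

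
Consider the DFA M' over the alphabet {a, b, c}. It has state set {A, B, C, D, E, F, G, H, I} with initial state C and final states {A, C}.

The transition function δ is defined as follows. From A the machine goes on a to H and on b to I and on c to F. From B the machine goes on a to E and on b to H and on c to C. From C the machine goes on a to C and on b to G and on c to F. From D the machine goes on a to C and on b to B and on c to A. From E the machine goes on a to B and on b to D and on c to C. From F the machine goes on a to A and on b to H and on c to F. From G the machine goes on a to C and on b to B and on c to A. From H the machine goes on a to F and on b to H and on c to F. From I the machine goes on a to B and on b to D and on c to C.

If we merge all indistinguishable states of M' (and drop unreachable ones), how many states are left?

Every state is reachable, so we keep all 9.
P0 = {A,C} | {B,D,E,F,G,H,I}.
Refine {A,C} on symbol a: members go to different blocks, giving {A} and {C}.
Split {B,D,E,F,G,H,I} by δ(·,a) → {B,E,H,I} and {D,G} and {F}.
On input a, block {B,E,H,I} splits into {B,E,I} and {H}.
Split {B,E,I} by δ(·,b) → {E,I} and {B}.
No further refinement is possible. Final partition (7 blocks): {A} | {E,I} | {C} | {D,G} | {F} | {H} | {B}.

7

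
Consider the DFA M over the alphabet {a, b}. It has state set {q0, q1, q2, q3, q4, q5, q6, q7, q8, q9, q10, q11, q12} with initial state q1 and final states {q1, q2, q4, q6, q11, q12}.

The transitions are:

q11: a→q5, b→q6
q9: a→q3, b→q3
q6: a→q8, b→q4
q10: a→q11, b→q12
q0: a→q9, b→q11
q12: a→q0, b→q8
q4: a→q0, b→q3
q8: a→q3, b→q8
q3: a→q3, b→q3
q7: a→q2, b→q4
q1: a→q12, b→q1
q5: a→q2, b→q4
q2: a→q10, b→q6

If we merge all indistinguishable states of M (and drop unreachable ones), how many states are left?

First remove the unreachable states {q7}; 12 states remain.
Start with accepting vs non-accepting: {q1,q2,q4,q6,q11,q12} | {q0,q3,q5,q8,q9,q10}.
Refine {q1,q2,q4,q6,q11,q12} on symbol a: members go to different blocks, giving {q2,q4,q6,q11,q12} and {q1}.
Refine {q2,q4,q6,q11,q12} on symbol b: members go to different blocks, giving {q2,q6,q11} and {q4,q12}.
Split {q2,q6,q11} by δ(·,b) → {q2,q11} and {q6}.
On input a, block {q0,q3,q5,q8,q9,q10} splits into {q0,q3,q8,q9} and {q5,q10}.
Split {q0,q3,q8,q9} by δ(·,b) → {q3,q8,q9} and {q0}.
Stable partition: {q2,q11} | {q3,q8,q9} | {q1} | {q4,q12} | {q6} | {q5,q10} | {q0} — 7 equivalence classes.

7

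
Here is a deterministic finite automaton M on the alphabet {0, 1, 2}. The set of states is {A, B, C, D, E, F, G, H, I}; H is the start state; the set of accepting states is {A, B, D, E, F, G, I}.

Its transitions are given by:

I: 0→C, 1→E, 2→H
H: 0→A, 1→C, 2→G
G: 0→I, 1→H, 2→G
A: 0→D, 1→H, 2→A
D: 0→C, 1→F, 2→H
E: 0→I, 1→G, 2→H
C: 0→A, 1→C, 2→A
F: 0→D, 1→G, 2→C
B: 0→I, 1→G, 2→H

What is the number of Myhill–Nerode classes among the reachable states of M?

First remove the unreachable states {B}; 8 states remain.
Initial partition by acceptance: {A,D,E,F,G,I} | {C,H}.
Refine {A,D,E,F,G,I} on symbol 0: members go to different blocks, giving {A,E,F,G} and {D,I}.
Split {A,E,F,G} by δ(·,1) → {A,G} and {E,F}.
The partition is now stable with 4 blocks: {A,G} | {C,H} | {D,I} | {E,F}.

4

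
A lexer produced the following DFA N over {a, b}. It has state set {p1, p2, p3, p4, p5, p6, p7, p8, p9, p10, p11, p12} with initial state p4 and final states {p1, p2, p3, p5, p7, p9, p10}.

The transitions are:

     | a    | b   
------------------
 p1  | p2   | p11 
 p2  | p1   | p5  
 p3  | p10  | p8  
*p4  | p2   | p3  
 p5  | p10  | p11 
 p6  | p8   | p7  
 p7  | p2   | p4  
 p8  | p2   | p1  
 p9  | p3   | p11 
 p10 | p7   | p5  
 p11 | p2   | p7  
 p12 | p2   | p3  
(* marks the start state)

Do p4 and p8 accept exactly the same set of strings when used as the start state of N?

Yes

First remove the unreachable states {p6,p9,p12}; 9 states remain.
P0 = {p1,p2,p3,p5,p7,p10} | {p4,p8,p11}.
On input b, block {p1,p2,p3,p5,p7,p10} splits into {p1,p3,p5,p7} and {p2,p10}.
The partition is now stable with 3 blocks: {p1,p3,p5,p7} | {p4,p8,p11} | {p2,p10}.
p4 and p8 lie in the same block of the stable partition, so they are equivalent — no string distinguishes them.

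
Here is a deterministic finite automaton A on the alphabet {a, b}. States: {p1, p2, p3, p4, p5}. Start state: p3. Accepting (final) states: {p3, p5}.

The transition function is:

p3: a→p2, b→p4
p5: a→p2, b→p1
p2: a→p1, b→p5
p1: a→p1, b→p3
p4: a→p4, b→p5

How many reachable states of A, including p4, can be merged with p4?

3

Every state is reachable, so we keep all 5.
Start with accepting vs non-accepting: {p3,p5} | {p1,p2,p4}.
No further refinement is possible. Final partition (2 blocks): {p3,p5} | {p1,p2,p4}.
State p4 belongs to the block {p1,p2,p4}, which has 3 states.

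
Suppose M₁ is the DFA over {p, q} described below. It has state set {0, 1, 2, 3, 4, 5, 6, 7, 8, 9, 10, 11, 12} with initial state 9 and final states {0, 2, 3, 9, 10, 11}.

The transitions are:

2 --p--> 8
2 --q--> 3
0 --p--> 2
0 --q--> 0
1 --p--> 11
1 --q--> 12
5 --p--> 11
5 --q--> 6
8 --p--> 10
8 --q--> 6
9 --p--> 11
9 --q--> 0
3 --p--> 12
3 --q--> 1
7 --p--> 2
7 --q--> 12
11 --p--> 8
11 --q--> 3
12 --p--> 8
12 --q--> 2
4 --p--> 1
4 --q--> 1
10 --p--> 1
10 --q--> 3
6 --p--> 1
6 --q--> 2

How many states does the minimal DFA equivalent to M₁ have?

Reachable states from the start: {0,1,2,3,6,8,9,10,11,12}. Unreachable: {4,5,7} — drop them.
Start with accepting vs non-accepting: {0,2,3,9,10,11} | {1,6,8,12}.
On input p, block {0,2,3,9,10,11} splits into {2,3,10,11} and {0,9}.
Split {2,3,10,11} by δ(·,q) → {2,10,11} and {3}.
On input p, block {1,6,8,12} splits into {1,8} and {6,12}.
Stable partition: {2,10,11} | {1,8} | {0,9} | {3} | {6,12} — 5 equivalence classes.

5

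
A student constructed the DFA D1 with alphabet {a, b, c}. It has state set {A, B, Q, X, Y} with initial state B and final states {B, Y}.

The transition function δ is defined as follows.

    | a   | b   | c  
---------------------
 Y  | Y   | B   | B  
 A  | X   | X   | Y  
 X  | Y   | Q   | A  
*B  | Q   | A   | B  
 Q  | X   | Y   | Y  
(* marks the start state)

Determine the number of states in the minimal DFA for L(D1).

Every state is reachable, so we keep all 5.
P0 = {B,Y} | {A,Q,X}.
On input a, block {B,Y} splits into {B} and {Y}.
Refine {A,Q,X} on symbol a: members go to different blocks, giving {A,Q} and {X}.
Split {A,Q} by δ(·,b) → {Q} and {A}.
The partition is now stable with 5 blocks: {B} | {Q} | {Y} | {X} | {A}.

5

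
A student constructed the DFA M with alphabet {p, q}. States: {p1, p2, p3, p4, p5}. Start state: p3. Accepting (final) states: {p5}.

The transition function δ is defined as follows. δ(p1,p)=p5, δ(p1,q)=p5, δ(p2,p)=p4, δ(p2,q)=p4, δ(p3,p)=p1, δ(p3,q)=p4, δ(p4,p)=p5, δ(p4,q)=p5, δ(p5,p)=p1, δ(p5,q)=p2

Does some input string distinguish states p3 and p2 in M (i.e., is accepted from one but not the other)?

Start with accepting vs non-accepting: {p5} | {p1,p2,p3,p4}.
Split {p1,p2,p3,p4} by δ(·,p) → {p1,p4} and {p2,p3}.
No further refinement is possible. Final partition (3 blocks): {p5} | {p1,p4} | {p2,p3}.
p3 and p2 lie in the same block of the stable partition, so they are equivalent — no string distinguishes them.

No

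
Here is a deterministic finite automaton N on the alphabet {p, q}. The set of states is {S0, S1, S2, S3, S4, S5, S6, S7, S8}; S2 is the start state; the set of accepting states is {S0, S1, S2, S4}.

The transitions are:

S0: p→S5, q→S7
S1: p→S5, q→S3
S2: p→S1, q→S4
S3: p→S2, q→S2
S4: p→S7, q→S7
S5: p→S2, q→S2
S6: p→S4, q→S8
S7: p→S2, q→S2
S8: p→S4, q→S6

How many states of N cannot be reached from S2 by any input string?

3

Starting at S2 and following transitions, the reachable set is {S1, S2, S3, S4, S5, S7}. That leaves S0, S6, S8 unreachable — 3 in total.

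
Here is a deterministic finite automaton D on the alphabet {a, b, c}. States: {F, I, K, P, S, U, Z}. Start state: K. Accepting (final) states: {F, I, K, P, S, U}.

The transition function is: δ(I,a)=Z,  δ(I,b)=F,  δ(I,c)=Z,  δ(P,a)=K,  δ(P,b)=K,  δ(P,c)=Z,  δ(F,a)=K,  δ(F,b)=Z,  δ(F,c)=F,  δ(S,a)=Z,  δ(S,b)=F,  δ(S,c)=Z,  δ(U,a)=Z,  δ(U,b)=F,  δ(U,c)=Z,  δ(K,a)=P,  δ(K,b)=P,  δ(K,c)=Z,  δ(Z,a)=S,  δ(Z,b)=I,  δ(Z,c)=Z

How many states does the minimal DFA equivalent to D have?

First remove the unreachable states {U}; 6 states remain.
P0 = {F,I,K,P,S} | {Z}.
Refine {F,I,K,P,S} on symbol a: members go to different blocks, giving {F,K,P} and {I,S}.
Refine {F,K,P} on symbol b: members go to different blocks, giving {K,P} and {F}.
Stable partition: {K,P} | {Z} | {I,S} | {F} — 4 equivalence classes.

4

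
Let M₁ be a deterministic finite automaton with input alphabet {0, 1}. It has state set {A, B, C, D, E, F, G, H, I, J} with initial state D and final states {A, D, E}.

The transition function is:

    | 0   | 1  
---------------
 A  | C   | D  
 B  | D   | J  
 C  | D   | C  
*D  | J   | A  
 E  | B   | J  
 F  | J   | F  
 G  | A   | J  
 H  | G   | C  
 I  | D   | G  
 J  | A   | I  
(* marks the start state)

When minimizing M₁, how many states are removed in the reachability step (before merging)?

4

BFS from D reaches {A, C, D, G, I, J}; the 4 state(s) B, E, F, H are never visited.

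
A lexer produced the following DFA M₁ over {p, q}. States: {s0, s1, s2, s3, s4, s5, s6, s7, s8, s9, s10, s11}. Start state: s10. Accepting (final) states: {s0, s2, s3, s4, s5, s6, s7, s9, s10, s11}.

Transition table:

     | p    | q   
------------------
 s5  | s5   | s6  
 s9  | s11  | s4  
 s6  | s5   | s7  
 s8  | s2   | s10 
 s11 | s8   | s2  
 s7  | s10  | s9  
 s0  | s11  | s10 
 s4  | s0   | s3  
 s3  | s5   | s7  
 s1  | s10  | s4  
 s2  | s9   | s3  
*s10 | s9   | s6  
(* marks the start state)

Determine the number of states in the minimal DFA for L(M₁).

7

First remove the unreachable states {s1}; 11 states remain.
Start with accepting vs non-accepting: {s0,s2,s3,s4,s5,s6,s7,s9,s10,s11} | {s8}.
On input p, block {s0,s2,s3,s4,s5,s6,s7,s9,s10,s11} splits into {s0,s2,s3,s4,s5,s6,s7,s9,s10} and {s11}.
On input p, block {s0,s2,s3,s4,s5,s6,s7,s9,s10} splits into {s2,s3,s4,s5,s6,s7,s10} and {s0,s9}.
Refine {s2,s3,s4,s5,s6,s7,s10} on symbol p: members go to different blocks, giving {s3,s5,s6,s7} and {s2,s4,s10}.
On input p, block {s3,s5,s6,s7} splits into {s3,s5,s6} and {s7}.
Refine {s3,s5,s6} on symbol q: members go to different blocks, giving {s3,s6} and {s5}.
Stable partition: {s3,s6} | {s8} | {s11} | {s0,s9} | {s2,s4,s10} | {s7} | {s5} — 7 equivalence classes.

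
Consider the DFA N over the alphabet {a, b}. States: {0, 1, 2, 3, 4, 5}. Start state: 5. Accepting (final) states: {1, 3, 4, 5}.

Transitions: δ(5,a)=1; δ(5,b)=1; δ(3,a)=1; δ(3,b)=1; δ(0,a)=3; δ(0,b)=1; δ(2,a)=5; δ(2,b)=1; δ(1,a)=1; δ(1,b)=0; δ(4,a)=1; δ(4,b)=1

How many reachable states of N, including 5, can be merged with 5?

2

First remove the unreachable states {2,4}; 4 states remain.
Start with accepting vs non-accepting: {1,3,5} | {0}.
Split {1,3,5} by δ(·,b) → {3,5} and {1}.
No further refinement is possible. Final partition (3 blocks): {3,5} | {0} | {1}.
State 5 belongs to the block {3,5}, which has 2 states.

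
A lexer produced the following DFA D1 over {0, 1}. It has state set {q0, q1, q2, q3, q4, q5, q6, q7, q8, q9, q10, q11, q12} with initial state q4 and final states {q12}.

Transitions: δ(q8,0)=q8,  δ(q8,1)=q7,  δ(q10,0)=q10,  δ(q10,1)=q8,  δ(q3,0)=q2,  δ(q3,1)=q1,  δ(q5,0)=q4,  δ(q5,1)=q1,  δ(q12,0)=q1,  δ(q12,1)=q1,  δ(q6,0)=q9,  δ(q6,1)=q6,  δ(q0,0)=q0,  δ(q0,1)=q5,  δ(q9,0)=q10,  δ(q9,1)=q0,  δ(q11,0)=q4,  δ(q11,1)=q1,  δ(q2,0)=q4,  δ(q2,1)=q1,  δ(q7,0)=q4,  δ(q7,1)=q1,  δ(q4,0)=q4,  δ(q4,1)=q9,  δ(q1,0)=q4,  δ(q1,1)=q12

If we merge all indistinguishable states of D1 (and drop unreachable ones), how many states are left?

First remove the unreachable states {q2,q3,q6,q11}; 9 states remain.
P0 = {q12} | {q0,q1,q4,q5,q7,q8,q9,q10}.
Split {q0,q1,q4,q5,q7,q8,q9,q10} by δ(·,1) → {q0,q4,q5,q7,q8,q9,q10} and {q1}.
On input 1, block {q0,q4,q5,q7,q8,q9,q10} splits into {q0,q4,q8,q9,q10} and {q5,q7}.
Refine {q0,q4,q8,q9,q10} on symbol 1: members go to different blocks, giving {q4,q9,q10} and {q0,q8}.
Split {q4,q9,q10} by δ(·,1) → {q9,q10} and {q4}.
The partition is now stable with 6 blocks: {q12} | {q9,q10} | {q1} | {q5,q7} | {q0,q8} | {q4}.

6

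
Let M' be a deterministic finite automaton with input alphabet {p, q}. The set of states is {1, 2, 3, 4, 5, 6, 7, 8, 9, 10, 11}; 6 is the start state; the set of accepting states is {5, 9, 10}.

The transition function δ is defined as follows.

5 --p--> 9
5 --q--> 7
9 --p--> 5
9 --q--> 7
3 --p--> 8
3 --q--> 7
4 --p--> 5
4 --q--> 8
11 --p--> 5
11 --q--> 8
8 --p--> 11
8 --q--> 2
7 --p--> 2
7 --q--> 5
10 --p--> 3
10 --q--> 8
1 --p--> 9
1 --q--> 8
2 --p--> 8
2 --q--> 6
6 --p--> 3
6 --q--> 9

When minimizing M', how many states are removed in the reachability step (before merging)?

Starting at 6 and following transitions, the reachable set is {2, 3, 5, 6, 7, 8, 9, 11}. That leaves 1, 4, 10 unreachable — 3 in total.

3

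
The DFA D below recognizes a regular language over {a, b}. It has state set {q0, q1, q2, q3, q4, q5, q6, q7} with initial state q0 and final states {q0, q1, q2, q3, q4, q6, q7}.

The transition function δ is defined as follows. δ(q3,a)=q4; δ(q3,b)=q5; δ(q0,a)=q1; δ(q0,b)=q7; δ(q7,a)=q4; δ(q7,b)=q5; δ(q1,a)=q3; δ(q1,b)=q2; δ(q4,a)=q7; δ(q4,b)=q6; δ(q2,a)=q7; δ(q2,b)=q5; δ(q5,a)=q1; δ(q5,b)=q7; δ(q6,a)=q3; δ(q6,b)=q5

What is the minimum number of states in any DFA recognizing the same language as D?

5

Start with accepting vs non-accepting: {q0,q1,q2,q3,q4,q6,q7} | {q5}.
Split {q0,q1,q2,q3,q4,q6,q7} by δ(·,b) → {q2,q3,q6,q7} and {q0,q1,q4}.
Refine {q2,q3,q6,q7} on symbol a: members go to different blocks, giving {q2,q6} and {q3,q7}.
Split {q0,q1,q4} by δ(·,a) → {q1,q4} and {q0}.
The partition is now stable with 5 blocks: {q2,q6} | {q5} | {q1,q4} | {q3,q7} | {q0}.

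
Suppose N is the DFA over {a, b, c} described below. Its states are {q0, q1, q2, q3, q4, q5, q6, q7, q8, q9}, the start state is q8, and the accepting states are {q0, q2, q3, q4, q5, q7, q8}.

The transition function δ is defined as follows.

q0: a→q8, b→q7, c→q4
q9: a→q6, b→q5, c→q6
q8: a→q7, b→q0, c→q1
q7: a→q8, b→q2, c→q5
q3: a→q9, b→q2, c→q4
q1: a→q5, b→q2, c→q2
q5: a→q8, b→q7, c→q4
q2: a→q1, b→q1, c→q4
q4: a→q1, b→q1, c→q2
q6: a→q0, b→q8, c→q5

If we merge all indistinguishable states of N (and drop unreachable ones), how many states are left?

First remove the unreachable states {q3,q6,q9}; 7 states remain.
P0 = {q0,q2,q4,q5,q7,q8} | {q1}.
On input a, block {q0,q2,q4,q5,q7,q8} splits into {q0,q5,q7,q8} and {q2,q4}.
On input b, block {q0,q5,q7,q8} splits into {q0,q5,q8} and {q7}.
Refine {q0,q5,q8} on symbol a: members go to different blocks, giving {q0,q5} and {q8}.
Stable partition: {q0,q5} | {q1} | {q2,q4} | {q7} | {q8} — 5 equivalence classes.

5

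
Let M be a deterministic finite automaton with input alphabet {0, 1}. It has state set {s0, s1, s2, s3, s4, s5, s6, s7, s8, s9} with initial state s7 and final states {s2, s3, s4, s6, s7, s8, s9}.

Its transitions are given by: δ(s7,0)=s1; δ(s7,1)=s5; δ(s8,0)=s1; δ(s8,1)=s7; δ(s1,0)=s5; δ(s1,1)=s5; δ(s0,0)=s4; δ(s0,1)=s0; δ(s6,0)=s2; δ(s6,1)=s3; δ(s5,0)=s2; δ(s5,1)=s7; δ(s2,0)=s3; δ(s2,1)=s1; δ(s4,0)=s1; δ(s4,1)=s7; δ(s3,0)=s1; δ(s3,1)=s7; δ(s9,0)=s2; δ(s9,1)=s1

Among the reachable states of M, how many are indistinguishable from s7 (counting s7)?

First remove the unreachable states {s0,s4,s6,s8,s9}; 5 states remain.
Initial partition by acceptance: {s2,s3,s7} | {s1,s5}.
Refine {s2,s3,s7} on symbol 0: members go to different blocks, giving {s3,s7} and {s2}.
Refine {s3,s7} on symbol 1: members go to different blocks, giving {s3} and {s7}.
Split {s1,s5} by δ(·,0) → {s1} and {s5}.
Stable partition: {s3} | {s1} | {s2} | {s7} | {s5} — 5 equivalence classes.
State s7 belongs to the block {s7}, which has 1 states.

1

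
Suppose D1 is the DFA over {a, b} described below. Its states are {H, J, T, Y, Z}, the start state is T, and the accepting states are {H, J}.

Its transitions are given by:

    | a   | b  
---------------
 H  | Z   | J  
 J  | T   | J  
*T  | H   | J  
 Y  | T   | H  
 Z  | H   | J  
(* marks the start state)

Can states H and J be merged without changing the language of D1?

First remove the unreachable states {Y}; 4 states remain.
Start with accepting vs non-accepting: {H,J} | {T,Z}.
No further refinement is possible. Final partition (2 blocks): {H,J} | {T,Z}.
H and J lie in the same block of the stable partition, so they are equivalent — no string distinguishes them.

Yes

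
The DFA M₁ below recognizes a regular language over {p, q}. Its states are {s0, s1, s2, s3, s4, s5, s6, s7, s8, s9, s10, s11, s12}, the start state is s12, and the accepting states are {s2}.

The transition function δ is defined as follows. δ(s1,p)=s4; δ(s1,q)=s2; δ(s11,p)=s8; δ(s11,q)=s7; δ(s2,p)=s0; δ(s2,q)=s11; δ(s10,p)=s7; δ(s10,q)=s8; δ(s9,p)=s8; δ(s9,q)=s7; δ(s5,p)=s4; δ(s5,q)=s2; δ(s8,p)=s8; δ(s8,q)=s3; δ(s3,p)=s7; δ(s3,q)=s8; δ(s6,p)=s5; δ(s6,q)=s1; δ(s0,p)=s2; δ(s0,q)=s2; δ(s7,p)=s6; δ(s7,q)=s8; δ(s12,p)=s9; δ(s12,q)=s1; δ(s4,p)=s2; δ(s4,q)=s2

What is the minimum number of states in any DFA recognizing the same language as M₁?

Reachable states from the start: {s0,s1,s2,s3,s4,s5,s6,s7,s8,s9,s11,s12}. Unreachable: {s10} — drop them.
Initial partition by acceptance: {s2} | {s0,s1,s3,s4,s5,s6,s7,s8,s9,s11,s12}.
Split {s0,s1,s3,s4,s5,s6,s7,s8,s9,s11,s12} by δ(·,p) → {s1,s3,s5,s6,s7,s8,s9,s11,s12} and {s0,s4}.
Refine {s1,s3,s5,s6,s7,s8,s9,s11,s12} on symbol p: members go to different blocks, giving {s3,s6,s7,s8,s9,s11,s12} and {s1,s5}.
Split {s3,s6,s7,s8,s9,s11,s12} by δ(·,p) → {s3,s7,s8,s9,s11,s12} and {s6}.
Split {s3,s7,s8,s9,s11,s12} by δ(·,p) → {s3,s8,s9,s11,s12} and {s7}.
On input p, block {s3,s8,s9,s11,s12} splits into {s8,s9,s11,s12} and {s3}.
On input q, block {s8,s9,s11,s12} splits into {s9,s11} and {s8} and {s12}.
The partition is now stable with 9 blocks: {s2} | {s9,s11} | {s0,s4} | {s1,s5} | {s6} | {s7} | {s3} | {s8} | {s12}.

9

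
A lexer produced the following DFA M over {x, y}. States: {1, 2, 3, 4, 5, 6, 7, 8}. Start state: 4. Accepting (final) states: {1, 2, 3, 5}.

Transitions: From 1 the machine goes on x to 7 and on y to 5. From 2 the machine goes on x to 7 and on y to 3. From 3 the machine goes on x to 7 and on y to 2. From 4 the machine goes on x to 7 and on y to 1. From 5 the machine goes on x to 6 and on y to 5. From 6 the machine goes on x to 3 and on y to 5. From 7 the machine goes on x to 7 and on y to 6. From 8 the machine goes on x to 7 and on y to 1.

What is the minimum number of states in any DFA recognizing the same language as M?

First remove the unreachable states {8}; 7 states remain.
P0 = {1,2,3,5} | {4,6,7}.
Split {4,6,7} by δ(·,x) → {4,7} and {6}.
Refine {1,2,3,5} on symbol x: members go to different blocks, giving {1,2,3} and {5}.
On input y, block {1,2,3} splits into {2,3} and {1}.
Refine {4,7} on symbol y: members go to different blocks, giving {4} and {7}.
No further refinement is possible. Final partition (6 blocks): {2,3} | {4} | {6} | {5} | {1} | {7}.

6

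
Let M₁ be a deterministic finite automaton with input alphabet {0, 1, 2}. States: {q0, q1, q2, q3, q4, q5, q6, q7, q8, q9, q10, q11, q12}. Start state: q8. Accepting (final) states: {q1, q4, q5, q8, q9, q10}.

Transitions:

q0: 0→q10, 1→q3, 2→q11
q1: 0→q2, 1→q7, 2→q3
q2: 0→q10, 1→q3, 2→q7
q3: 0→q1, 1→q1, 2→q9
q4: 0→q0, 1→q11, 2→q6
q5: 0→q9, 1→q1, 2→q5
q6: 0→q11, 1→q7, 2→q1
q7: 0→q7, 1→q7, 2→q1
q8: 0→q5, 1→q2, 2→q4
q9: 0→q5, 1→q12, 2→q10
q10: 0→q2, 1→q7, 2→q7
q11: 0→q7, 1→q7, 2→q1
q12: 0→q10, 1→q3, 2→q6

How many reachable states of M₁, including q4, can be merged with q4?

2

All states are reachable from the start state.
Initial partition by acceptance: {q1,q4,q5,q8,q9,q10} | {q0,q2,q3,q6,q7,q11,q12}.
Split {q1,q4,q5,q8,q9,q10} by δ(·,0) → {q1,q4,q10} and {q5,q8,q9}.
Refine {q0,q2,q3,q6,q7,q11,q12} on symbol 0: members go to different blocks, giving {q0,q2,q3,q12} and {q6,q7,q11}.
Refine {q1,q4,q10} on symbol 2: members go to different blocks, giving {q4,q10} and {q1}.
Split {q0,q2,q3,q12} by δ(·,0) → {q0,q2,q12} and {q3}.
Split {q5,q8,q9} by δ(·,1) → {q8,q9} and {q5}.
No further refinement is possible. Final partition (7 blocks): {q4,q10} | {q0,q2,q12} | {q8,q9} | {q6,q7,q11} | {q1} | {q3} | {q5}.
State q4 belongs to the block {q4,q10}, which has 2 states.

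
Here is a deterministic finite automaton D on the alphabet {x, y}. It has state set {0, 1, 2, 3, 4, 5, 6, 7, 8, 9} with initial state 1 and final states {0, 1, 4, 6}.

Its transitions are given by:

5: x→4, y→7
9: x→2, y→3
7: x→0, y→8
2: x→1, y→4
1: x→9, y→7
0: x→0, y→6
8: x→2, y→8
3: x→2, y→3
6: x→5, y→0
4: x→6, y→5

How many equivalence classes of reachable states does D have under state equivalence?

All states are reachable from the start state.
P0 = {0,1,4,6} | {2,3,5,7,8,9}.
On input x, block {0,1,4,6} splits into {0,4} and {1,6}.
Refine {0,4} on symbol x: members go to different blocks, giving {0} and {4}.
Split {2,3,5,7,8,9} by δ(·,x) → {3,8,9} and {2} and {5} and {7}.
Split {1,6} by δ(·,x) → {1} and {6}.
Stable partition: {0} | {3,8,9} | {1} | {4} | {2} | {5} | {7} | {6} — 8 equivalence classes.

8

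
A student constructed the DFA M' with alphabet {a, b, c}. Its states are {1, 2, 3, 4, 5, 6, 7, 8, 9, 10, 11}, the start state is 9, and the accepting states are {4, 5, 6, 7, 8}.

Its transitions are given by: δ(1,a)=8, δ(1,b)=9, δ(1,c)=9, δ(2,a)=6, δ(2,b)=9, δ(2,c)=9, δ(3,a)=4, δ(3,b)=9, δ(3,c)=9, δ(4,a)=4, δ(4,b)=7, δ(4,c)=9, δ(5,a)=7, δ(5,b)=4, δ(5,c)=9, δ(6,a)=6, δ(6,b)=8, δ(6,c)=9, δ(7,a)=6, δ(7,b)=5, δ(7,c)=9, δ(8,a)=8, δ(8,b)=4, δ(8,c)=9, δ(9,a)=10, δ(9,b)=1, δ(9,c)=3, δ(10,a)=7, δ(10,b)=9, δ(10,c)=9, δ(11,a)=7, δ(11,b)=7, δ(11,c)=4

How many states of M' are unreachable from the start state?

Starting at 9 and following transitions, the reachable set is {1, 3, 4, 5, 6, 7, 8, 9, 10}. That leaves 2, 11 unreachable — 2 in total.

2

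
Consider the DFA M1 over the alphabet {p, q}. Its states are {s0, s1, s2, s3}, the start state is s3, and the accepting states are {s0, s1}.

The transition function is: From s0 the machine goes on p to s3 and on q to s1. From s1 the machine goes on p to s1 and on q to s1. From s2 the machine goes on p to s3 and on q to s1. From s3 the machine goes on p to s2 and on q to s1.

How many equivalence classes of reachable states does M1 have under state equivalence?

States {s0} cannot be reached from the start state, so discard them.
P0 = {s1} | {s2,s3}.
The partition is now stable with 2 blocks: {s1} | {s2,s3}.

2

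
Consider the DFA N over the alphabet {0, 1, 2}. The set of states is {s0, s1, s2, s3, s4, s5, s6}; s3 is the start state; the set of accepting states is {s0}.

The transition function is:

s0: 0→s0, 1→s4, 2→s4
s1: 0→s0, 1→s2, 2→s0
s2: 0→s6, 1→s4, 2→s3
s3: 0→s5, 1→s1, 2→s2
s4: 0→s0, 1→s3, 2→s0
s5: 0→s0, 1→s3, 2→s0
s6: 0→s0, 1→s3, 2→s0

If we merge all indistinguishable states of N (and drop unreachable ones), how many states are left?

Every state is reachable, so we keep all 7.
P0 = {s0} | {s1,s2,s3,s4,s5,s6}.
Refine {s1,s2,s3,s4,s5,s6} on symbol 0: members go to different blocks, giving {s1,s4,s5,s6} and {s2,s3}.
No further refinement is possible. Final partition (3 blocks): {s0} | {s1,s4,s5,s6} | {s2,s3}.

3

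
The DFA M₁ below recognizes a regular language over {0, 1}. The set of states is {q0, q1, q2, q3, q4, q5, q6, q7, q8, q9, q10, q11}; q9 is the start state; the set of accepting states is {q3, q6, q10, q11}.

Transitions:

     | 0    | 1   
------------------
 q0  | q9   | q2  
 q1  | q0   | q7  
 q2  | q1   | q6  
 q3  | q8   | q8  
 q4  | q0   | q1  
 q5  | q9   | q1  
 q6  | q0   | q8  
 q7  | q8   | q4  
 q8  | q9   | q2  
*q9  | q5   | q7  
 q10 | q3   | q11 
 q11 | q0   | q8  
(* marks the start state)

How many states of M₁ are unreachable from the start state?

3

No path from q9 leads to q3, q10, q11; the other 9 states are all reachable.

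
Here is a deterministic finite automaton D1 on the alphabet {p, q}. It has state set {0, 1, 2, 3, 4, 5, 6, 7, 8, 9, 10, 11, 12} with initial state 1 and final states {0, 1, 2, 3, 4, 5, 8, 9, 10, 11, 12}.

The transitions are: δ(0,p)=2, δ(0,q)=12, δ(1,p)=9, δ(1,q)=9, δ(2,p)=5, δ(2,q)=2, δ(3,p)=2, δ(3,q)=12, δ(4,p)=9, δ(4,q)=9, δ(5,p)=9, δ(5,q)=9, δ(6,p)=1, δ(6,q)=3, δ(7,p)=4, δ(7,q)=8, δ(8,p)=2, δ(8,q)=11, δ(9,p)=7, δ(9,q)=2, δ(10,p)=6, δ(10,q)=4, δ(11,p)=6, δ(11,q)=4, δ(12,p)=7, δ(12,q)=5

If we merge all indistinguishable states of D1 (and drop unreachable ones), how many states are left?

6

First remove the unreachable states {0,10}; 11 states remain.
Initial partition by acceptance: {1,2,3,4,5,8,9,11,12} | {6,7}.
Refine {1,2,3,4,5,8,9,11,12} on symbol p: members go to different blocks, giving {1,2,3,4,5,8} and {9,11,12}.
Refine {1,2,3,4,5,8} on symbol p: members go to different blocks, giving {1,4,5} and {2,3,8}.
Refine {9,11,12} on symbol q: members go to different blocks, giving {11,12} and {9}.
Refine {2,3,8} on symbol p: members go to different blocks, giving {3,8} and {2}.
No further refinement is possible. Final partition (6 blocks): {1,4,5} | {6,7} | {11,12} | {3,8} | {9} | {2}.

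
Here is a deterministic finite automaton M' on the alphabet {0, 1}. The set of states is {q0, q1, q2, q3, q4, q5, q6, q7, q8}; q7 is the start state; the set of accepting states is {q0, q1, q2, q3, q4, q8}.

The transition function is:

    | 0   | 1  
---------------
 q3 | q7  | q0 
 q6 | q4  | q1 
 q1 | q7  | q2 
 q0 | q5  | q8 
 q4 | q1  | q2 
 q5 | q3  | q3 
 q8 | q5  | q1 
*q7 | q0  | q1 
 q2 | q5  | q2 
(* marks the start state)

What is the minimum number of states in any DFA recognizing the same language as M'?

2

First remove the unreachable states {q4,q6}; 7 states remain.
Initial partition by acceptance: {q0,q1,q2,q3,q8} | {q5,q7}.
Stable partition: {q0,q1,q2,q3,q8} | {q5,q7} — 2 equivalence classes.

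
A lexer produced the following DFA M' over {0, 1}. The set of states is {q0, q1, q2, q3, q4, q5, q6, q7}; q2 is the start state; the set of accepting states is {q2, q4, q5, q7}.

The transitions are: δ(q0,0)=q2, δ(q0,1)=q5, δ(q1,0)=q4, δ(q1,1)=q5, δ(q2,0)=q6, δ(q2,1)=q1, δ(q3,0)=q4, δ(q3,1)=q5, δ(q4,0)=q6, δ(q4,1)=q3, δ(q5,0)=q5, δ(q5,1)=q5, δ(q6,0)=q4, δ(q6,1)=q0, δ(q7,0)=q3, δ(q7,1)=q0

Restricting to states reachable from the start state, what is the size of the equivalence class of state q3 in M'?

First remove the unreachable states {q7}; 7 states remain.
Initial partition by acceptance: {q2,q4,q5} | {q0,q1,q3,q6}.
Split {q2,q4,q5} by δ(·,0) → {q2,q4} and {q5}.
Split {q0,q1,q3,q6} by δ(·,1) → {q0,q1,q3} and {q6}.
The partition is now stable with 4 blocks: {q2,q4} | {q0,q1,q3} | {q5} | {q6}.
State q3 belongs to the block {q0,q1,q3}, which has 3 states.

3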